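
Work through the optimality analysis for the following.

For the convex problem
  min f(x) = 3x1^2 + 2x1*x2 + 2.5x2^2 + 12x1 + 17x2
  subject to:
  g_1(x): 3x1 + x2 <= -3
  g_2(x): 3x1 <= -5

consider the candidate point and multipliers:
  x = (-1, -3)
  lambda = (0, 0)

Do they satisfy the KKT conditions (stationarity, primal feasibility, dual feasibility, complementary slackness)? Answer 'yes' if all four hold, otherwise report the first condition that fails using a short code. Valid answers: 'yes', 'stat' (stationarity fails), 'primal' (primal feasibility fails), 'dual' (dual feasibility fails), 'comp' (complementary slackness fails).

Gradient of f: grad f(x) = Q x + c = (0, 0)
Constraint values g_i(x) = a_i^T x - b_i:
  g_1((-1, -3)) = -3
  g_2((-1, -3)) = 2
Stationarity residual: grad f(x) + sum_i lambda_i a_i = (0, 0)
  -> stationarity OK
Primal feasibility (all g_i <= 0): FAILS
Dual feasibility (all lambda_i >= 0): OK
Complementary slackness (lambda_i * g_i(x) = 0 for all i): OK

Verdict: the first failing condition is primal_feasibility -> primal.

primal


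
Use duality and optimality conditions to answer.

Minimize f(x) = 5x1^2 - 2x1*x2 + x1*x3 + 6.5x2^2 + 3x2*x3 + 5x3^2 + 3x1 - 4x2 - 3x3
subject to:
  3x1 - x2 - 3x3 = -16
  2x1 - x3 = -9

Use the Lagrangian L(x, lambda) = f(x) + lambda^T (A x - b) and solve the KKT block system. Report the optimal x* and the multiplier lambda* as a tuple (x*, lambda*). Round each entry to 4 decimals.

Form the Lagrangian:
  L(x, lambda) = (1/2) x^T Q x + c^T x + lambda^T (A x - b)
Stationarity (grad_x L = 0): Q x + c + A^T lambda = 0.
Primal feasibility: A x = b.

This gives the KKT block system:
  [ Q   A^T ] [ x     ]   [-c ]
  [ A    0  ] [ lambda ] = [ b ]

Solving the linear system:
  x*      = (-3.415, -0.7551, 2.1701)
  lambda* = (-0.4762, 14.449)
  f(x*)   = 54.3435

x* = (-3.415, -0.7551, 2.1701), lambda* = (-0.4762, 14.449)


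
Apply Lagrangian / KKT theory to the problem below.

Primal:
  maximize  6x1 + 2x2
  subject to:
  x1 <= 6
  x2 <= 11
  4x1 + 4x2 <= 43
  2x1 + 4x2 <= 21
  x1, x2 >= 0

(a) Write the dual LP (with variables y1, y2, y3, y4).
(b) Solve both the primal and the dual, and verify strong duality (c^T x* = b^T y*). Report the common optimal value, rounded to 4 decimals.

The standard primal-dual pair for 'max c^T x s.t. A x <= b, x >= 0' is:
  Dual:  min b^T y  s.t.  A^T y >= c,  y >= 0.

So the dual LP is:
  minimize  6y1 + 11y2 + 43y3 + 21y4
  subject to:
    y1 + 4y3 + 2y4 >= 6
    y2 + 4y3 + 4y4 >= 2
    y1, y2, y3, y4 >= 0

Solving the primal: x* = (6, 2.25).
  primal value c^T x* = 40.5.
Solving the dual: y* = (5, 0, 0, 0.5).
  dual value b^T y* = 40.5.
Strong duality: c^T x* = b^T y*. Confirmed.

40.5


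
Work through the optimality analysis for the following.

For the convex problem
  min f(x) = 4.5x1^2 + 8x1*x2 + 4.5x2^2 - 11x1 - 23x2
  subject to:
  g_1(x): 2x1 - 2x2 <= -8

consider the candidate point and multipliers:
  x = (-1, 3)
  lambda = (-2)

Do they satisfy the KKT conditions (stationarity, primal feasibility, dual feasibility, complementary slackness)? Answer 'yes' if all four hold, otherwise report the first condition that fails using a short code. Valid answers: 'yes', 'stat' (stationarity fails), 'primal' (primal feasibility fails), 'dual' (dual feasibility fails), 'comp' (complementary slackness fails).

Gradient of f: grad f(x) = Q x + c = (4, -4)
Constraint values g_i(x) = a_i^T x - b_i:
  g_1((-1, 3)) = 0
Stationarity residual: grad f(x) + sum_i lambda_i a_i = (0, 0)
  -> stationarity OK
Primal feasibility (all g_i <= 0): OK
Dual feasibility (all lambda_i >= 0): FAILS
Complementary slackness (lambda_i * g_i(x) = 0 for all i): OK

Verdict: the first failing condition is dual_feasibility -> dual.

dual


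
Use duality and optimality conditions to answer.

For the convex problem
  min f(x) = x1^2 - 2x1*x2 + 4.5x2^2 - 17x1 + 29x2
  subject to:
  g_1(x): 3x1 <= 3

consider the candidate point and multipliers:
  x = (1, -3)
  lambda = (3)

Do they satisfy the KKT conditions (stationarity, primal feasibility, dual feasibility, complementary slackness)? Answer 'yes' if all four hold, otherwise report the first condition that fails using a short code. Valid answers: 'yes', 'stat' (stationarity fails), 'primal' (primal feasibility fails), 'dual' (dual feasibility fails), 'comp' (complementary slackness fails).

Gradient of f: grad f(x) = Q x + c = (-9, 0)
Constraint values g_i(x) = a_i^T x - b_i:
  g_1((1, -3)) = 0
Stationarity residual: grad f(x) + sum_i lambda_i a_i = (0, 0)
  -> stationarity OK
Primal feasibility (all g_i <= 0): OK
Dual feasibility (all lambda_i >= 0): OK
Complementary slackness (lambda_i * g_i(x) = 0 for all i): OK

Verdict: yes, KKT holds.

yes


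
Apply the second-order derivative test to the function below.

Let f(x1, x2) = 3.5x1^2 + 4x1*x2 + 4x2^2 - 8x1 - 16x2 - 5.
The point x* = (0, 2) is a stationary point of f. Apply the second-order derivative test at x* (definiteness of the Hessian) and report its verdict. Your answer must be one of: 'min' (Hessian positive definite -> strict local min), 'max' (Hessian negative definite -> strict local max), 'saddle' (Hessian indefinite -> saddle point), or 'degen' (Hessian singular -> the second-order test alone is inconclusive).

Compute the Hessian H = grad^2 f:
  H = [[7, 4], [4, 8]]
Verify stationarity: grad f(x*) = H x* + g = (0, 0).
Eigenvalues of H: 3.4689, 11.5311.
Both eigenvalues > 0, so H is positive definite -> x* is a strict local min.

min


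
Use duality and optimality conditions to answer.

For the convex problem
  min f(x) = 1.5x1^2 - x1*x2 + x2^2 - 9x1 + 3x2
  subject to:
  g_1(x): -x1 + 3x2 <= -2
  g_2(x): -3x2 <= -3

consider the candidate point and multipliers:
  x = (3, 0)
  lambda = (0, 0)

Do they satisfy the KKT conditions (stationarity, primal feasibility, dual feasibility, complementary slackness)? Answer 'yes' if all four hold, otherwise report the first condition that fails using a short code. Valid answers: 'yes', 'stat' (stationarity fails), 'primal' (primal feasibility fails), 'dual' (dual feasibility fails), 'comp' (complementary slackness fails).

Gradient of f: grad f(x) = Q x + c = (0, 0)
Constraint values g_i(x) = a_i^T x - b_i:
  g_1((3, 0)) = -1
  g_2((3, 0)) = 3
Stationarity residual: grad f(x) + sum_i lambda_i a_i = (0, 0)
  -> stationarity OK
Primal feasibility (all g_i <= 0): FAILS
Dual feasibility (all lambda_i >= 0): OK
Complementary slackness (lambda_i * g_i(x) = 0 for all i): OK

Verdict: the first failing condition is primal_feasibility -> primal.

primal


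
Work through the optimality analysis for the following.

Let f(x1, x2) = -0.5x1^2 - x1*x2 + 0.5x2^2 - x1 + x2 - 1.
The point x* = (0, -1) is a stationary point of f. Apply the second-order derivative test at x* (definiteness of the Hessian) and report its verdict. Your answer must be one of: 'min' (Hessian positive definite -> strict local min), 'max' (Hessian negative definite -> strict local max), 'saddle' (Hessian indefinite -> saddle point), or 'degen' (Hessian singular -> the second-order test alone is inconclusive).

Compute the Hessian H = grad^2 f:
  H = [[-1, -1], [-1, 1]]
Verify stationarity: grad f(x*) = H x* + g = (0, 0).
Eigenvalues of H: -1.4142, 1.4142.
Eigenvalues have mixed signs, so H is indefinite -> x* is a saddle point.

saddle


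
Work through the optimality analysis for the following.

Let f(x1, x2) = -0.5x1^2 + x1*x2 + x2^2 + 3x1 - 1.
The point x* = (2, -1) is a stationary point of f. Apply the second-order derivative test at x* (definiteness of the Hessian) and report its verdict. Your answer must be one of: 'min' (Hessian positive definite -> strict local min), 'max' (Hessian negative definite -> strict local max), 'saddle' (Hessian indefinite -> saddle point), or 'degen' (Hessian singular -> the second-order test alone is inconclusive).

Compute the Hessian H = grad^2 f:
  H = [[-1, 1], [1, 2]]
Verify stationarity: grad f(x*) = H x* + g = (0, 0).
Eigenvalues of H: -1.3028, 2.3028.
Eigenvalues have mixed signs, so H is indefinite -> x* is a saddle point.

saddle


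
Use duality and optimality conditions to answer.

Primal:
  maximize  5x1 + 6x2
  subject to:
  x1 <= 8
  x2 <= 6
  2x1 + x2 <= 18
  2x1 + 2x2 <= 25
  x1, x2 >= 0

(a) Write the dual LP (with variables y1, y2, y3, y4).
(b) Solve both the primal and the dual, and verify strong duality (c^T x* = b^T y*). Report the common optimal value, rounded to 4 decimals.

The standard primal-dual pair for 'max c^T x s.t. A x <= b, x >= 0' is:
  Dual:  min b^T y  s.t.  A^T y >= c,  y >= 0.

So the dual LP is:
  minimize  8y1 + 6y2 + 18y3 + 25y4
  subject to:
    y1 + 2y3 + 2y4 >= 5
    y2 + y3 + 2y4 >= 6
    y1, y2, y3, y4 >= 0

Solving the primal: x* = (6, 6).
  primal value c^T x* = 66.
Solving the dual: y* = (0, 3.5, 2.5, 0).
  dual value b^T y* = 66.
Strong duality: c^T x* = b^T y*. Confirmed.

66


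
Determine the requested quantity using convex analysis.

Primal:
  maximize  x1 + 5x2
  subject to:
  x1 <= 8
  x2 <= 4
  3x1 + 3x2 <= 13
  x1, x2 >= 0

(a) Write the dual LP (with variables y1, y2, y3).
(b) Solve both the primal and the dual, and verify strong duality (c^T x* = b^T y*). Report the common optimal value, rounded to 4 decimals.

The standard primal-dual pair for 'max c^T x s.t. A x <= b, x >= 0' is:
  Dual:  min b^T y  s.t.  A^T y >= c,  y >= 0.

So the dual LP is:
  minimize  8y1 + 4y2 + 13y3
  subject to:
    y1 + 3y3 >= 1
    y2 + 3y3 >= 5
    y1, y2, y3 >= 0

Solving the primal: x* = (0.3333, 4).
  primal value c^T x* = 20.3333.
Solving the dual: y* = (0, 4, 0.3333).
  dual value b^T y* = 20.3333.
Strong duality: c^T x* = b^T y*. Confirmed.

20.3333


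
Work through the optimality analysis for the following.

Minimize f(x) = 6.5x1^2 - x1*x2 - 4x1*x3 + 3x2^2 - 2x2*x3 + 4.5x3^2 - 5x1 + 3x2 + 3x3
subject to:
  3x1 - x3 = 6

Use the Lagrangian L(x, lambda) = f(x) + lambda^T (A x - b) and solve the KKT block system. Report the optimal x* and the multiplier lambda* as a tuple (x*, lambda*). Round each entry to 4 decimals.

Form the Lagrangian:
  L(x, lambda) = (1/2) x^T Q x + c^T x + lambda^T (A x - b)
Stationarity (grad_x L = 0): Q x + c + A^T lambda = 0.
Primal feasibility: A x = b.

This gives the KKT block system:
  [ Q   A^T ] [ x     ]   [-c ]
  [ A    0  ] [ lambda ] = [ b ]

Solving the linear system:
  x*      = (1.8841, -0.3019, -0.3477)
  lambda* = (-7.062)
  f(x*)   = 15.5013

x* = (1.8841, -0.3019, -0.3477), lambda* = (-7.062)


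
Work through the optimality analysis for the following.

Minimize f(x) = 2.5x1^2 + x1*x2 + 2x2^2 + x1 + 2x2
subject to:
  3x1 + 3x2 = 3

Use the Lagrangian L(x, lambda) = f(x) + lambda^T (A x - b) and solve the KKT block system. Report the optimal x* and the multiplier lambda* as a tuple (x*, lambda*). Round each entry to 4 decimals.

Form the Lagrangian:
  L(x, lambda) = (1/2) x^T Q x + c^T x + lambda^T (A x - b)
Stationarity (grad_x L = 0): Q x + c + A^T lambda = 0.
Primal feasibility: A x = b.

This gives the KKT block system:
  [ Q   A^T ] [ x     ]   [-c ]
  [ A    0  ] [ lambda ] = [ b ]

Solving the linear system:
  x*      = (0.5714, 0.4286)
  lambda* = (-1.4286)
  f(x*)   = 2.8571

x* = (0.5714, 0.4286), lambda* = (-1.4286)


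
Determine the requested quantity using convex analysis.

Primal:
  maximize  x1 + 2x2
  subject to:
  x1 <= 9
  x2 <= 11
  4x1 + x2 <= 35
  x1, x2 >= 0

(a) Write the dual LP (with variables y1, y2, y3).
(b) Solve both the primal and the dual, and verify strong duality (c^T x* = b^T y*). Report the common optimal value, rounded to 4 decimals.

The standard primal-dual pair for 'max c^T x s.t. A x <= b, x >= 0' is:
  Dual:  min b^T y  s.t.  A^T y >= c,  y >= 0.

So the dual LP is:
  minimize  9y1 + 11y2 + 35y3
  subject to:
    y1 + 4y3 >= 1
    y2 + y3 >= 2
    y1, y2, y3 >= 0

Solving the primal: x* = (6, 11).
  primal value c^T x* = 28.
Solving the dual: y* = (0, 1.75, 0.25).
  dual value b^T y* = 28.
Strong duality: c^T x* = b^T y*. Confirmed.

28


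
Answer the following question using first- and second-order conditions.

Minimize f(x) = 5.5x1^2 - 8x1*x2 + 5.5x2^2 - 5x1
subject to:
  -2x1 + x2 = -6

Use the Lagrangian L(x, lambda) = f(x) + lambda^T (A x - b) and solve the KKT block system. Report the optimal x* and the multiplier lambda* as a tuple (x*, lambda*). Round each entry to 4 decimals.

Form the Lagrangian:
  L(x, lambda) = (1/2) x^T Q x + c^T x + lambda^T (A x - b)
Stationarity (grad_x L = 0): Q x + c + A^T lambda = 0.
Primal feasibility: A x = b.

This gives the KKT block system:
  [ Q   A^T ] [ x     ]   [-c ]
  [ A    0  ] [ lambda ] = [ b ]

Solving the linear system:
  x*      = (3.8696, 1.7391)
  lambda* = (11.8261)
  f(x*)   = 25.8043

x* = (3.8696, 1.7391), lambda* = (11.8261)


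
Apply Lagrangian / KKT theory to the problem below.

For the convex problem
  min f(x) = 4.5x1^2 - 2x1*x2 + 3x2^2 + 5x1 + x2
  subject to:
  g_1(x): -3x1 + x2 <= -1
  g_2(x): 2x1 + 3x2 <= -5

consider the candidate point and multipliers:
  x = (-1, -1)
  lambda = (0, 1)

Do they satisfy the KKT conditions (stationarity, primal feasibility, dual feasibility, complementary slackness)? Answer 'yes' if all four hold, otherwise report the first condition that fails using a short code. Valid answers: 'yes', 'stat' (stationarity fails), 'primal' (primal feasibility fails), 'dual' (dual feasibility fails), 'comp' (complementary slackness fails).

Gradient of f: grad f(x) = Q x + c = (-2, -3)
Constraint values g_i(x) = a_i^T x - b_i:
  g_1((-1, -1)) = 3
  g_2((-1, -1)) = 0
Stationarity residual: grad f(x) + sum_i lambda_i a_i = (0, 0)
  -> stationarity OK
Primal feasibility (all g_i <= 0): FAILS
Dual feasibility (all lambda_i >= 0): OK
Complementary slackness (lambda_i * g_i(x) = 0 for all i): OK

Verdict: the first failing condition is primal_feasibility -> primal.

primal


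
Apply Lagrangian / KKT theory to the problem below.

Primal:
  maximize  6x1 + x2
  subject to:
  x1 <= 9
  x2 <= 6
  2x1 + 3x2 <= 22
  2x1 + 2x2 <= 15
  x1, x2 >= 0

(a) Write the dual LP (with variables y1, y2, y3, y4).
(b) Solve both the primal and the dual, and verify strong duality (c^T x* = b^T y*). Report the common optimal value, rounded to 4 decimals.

The standard primal-dual pair for 'max c^T x s.t. A x <= b, x >= 0' is:
  Dual:  min b^T y  s.t.  A^T y >= c,  y >= 0.

So the dual LP is:
  minimize  9y1 + 6y2 + 22y3 + 15y4
  subject to:
    y1 + 2y3 + 2y4 >= 6
    y2 + 3y3 + 2y4 >= 1
    y1, y2, y3, y4 >= 0

Solving the primal: x* = (7.5, 0).
  primal value c^T x* = 45.
Solving the dual: y* = (0, 0, 0, 3).
  dual value b^T y* = 45.
Strong duality: c^T x* = b^T y*. Confirmed.

45


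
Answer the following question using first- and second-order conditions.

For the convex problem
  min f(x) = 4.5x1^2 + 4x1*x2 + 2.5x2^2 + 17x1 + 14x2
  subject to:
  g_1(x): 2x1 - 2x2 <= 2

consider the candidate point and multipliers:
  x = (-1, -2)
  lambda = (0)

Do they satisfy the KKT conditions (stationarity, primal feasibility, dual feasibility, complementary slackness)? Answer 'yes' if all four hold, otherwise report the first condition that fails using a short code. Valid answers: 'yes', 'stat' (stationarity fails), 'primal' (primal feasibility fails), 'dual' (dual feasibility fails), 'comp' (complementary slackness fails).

Gradient of f: grad f(x) = Q x + c = (0, 0)
Constraint values g_i(x) = a_i^T x - b_i:
  g_1((-1, -2)) = 0
Stationarity residual: grad f(x) + sum_i lambda_i a_i = (0, 0)
  -> stationarity OK
Primal feasibility (all g_i <= 0): OK
Dual feasibility (all lambda_i >= 0): OK
Complementary slackness (lambda_i * g_i(x) = 0 for all i): OK

Verdict: yes, KKT holds.

yes


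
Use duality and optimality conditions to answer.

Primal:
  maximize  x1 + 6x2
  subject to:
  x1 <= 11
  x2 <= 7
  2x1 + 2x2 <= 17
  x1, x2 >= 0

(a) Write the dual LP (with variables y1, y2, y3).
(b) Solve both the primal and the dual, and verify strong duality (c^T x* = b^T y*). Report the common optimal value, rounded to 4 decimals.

The standard primal-dual pair for 'max c^T x s.t. A x <= b, x >= 0' is:
  Dual:  min b^T y  s.t.  A^T y >= c,  y >= 0.

So the dual LP is:
  minimize  11y1 + 7y2 + 17y3
  subject to:
    y1 + 2y3 >= 1
    y2 + 2y3 >= 6
    y1, y2, y3 >= 0

Solving the primal: x* = (1.5, 7).
  primal value c^T x* = 43.5.
Solving the dual: y* = (0, 5, 0.5).
  dual value b^T y* = 43.5.
Strong duality: c^T x* = b^T y*. Confirmed.

43.5


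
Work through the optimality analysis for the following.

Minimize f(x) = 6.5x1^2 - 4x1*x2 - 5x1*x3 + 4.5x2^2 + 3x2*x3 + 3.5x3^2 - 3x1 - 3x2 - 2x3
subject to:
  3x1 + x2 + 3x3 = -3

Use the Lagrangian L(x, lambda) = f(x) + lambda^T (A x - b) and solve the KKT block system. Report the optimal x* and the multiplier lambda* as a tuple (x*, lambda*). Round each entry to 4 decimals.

Form the Lagrangian:
  L(x, lambda) = (1/2) x^T Q x + c^T x + lambda^T (A x - b)
Stationarity (grad_x L = 0): Q x + c + A^T lambda = 0.
Primal feasibility: A x = b.

This gives the KKT block system:
  [ Q   A^T ] [ x     ]   [-c ]
  [ A    0  ] [ lambda ] = [ b ]

Solving the linear system:
  x*      = (-0.3413, 0.2541, -0.7434)
  lambda* = (1.5785)
  f(x*)   = 3.242

x* = (-0.3413, 0.2541, -0.7434), lambda* = (1.5785)


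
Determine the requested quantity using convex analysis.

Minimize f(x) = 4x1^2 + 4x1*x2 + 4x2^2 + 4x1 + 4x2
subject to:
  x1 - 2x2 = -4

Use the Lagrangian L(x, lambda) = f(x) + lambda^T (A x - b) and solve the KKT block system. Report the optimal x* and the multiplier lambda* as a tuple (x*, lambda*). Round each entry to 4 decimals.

Form the Lagrangian:
  L(x, lambda) = (1/2) x^T Q x + c^T x + lambda^T (A x - b)
Stationarity (grad_x L = 0): Q x + c + A^T lambda = 0.
Primal feasibility: A x = b.

This gives the KKT block system:
  [ Q   A^T ] [ x     ]   [-c ]
  [ A    0  ] [ lambda ] = [ b ]

Solving the linear system:
  x*      = (-1.5714, 1.2143)
  lambda* = (3.7143)
  f(x*)   = 6.7143

x* = (-1.5714, 1.2143), lambda* = (3.7143)


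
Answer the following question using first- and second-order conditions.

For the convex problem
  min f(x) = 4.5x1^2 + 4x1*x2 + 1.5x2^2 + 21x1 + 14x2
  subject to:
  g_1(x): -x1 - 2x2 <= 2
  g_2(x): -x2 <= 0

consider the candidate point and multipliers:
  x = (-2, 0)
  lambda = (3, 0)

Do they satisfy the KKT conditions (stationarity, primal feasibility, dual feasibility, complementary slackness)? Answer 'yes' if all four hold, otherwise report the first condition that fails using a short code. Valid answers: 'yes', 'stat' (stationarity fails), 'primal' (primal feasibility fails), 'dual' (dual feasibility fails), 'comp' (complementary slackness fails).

Gradient of f: grad f(x) = Q x + c = (3, 6)
Constraint values g_i(x) = a_i^T x - b_i:
  g_1((-2, 0)) = 0
  g_2((-2, 0)) = 0
Stationarity residual: grad f(x) + sum_i lambda_i a_i = (0, 0)
  -> stationarity OK
Primal feasibility (all g_i <= 0): OK
Dual feasibility (all lambda_i >= 0): OK
Complementary slackness (lambda_i * g_i(x) = 0 for all i): OK

Verdict: yes, KKT holds.

yes


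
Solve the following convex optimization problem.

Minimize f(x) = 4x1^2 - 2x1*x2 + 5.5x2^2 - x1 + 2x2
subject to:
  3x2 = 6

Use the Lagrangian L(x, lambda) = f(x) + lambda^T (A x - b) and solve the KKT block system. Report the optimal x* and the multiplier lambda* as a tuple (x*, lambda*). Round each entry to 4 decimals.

Form the Lagrangian:
  L(x, lambda) = (1/2) x^T Q x + c^T x + lambda^T (A x - b)
Stationarity (grad_x L = 0): Q x + c + A^T lambda = 0.
Primal feasibility: A x = b.

This gives the KKT block system:
  [ Q   A^T ] [ x     ]   [-c ]
  [ A    0  ] [ lambda ] = [ b ]

Solving the linear system:
  x*      = (0.625, 2)
  lambda* = (-7.5833)
  f(x*)   = 24.4375

x* = (0.625, 2), lambda* = (-7.5833)


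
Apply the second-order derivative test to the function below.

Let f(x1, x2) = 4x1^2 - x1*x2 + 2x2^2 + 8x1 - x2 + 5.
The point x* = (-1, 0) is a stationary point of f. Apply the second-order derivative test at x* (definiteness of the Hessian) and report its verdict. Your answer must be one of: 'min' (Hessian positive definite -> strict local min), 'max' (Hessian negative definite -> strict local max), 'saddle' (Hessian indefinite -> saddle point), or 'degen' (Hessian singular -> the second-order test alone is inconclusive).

Compute the Hessian H = grad^2 f:
  H = [[8, -1], [-1, 4]]
Verify stationarity: grad f(x*) = H x* + g = (0, 0).
Eigenvalues of H: 3.7639, 8.2361.
Both eigenvalues > 0, so H is positive definite -> x* is a strict local min.

min


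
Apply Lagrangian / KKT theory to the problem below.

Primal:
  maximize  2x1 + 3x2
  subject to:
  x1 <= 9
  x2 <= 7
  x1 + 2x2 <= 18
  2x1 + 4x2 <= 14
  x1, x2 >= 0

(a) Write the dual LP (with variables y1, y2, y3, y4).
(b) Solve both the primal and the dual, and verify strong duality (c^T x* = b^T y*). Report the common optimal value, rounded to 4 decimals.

The standard primal-dual pair for 'max c^T x s.t. A x <= b, x >= 0' is:
  Dual:  min b^T y  s.t.  A^T y >= c,  y >= 0.

So the dual LP is:
  minimize  9y1 + 7y2 + 18y3 + 14y4
  subject to:
    y1 + y3 + 2y4 >= 2
    y2 + 2y3 + 4y4 >= 3
    y1, y2, y3, y4 >= 0

Solving the primal: x* = (7, 0).
  primal value c^T x* = 14.
Solving the dual: y* = (0, 0, 0, 1).
  dual value b^T y* = 14.
Strong duality: c^T x* = b^T y*. Confirmed.

14


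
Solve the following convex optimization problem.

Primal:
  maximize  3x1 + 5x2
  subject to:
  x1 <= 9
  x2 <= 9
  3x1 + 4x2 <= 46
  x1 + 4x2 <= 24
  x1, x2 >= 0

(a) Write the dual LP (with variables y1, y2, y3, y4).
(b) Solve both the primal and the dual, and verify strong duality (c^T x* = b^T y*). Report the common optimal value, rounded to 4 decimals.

The standard primal-dual pair for 'max c^T x s.t. A x <= b, x >= 0' is:
  Dual:  min b^T y  s.t.  A^T y >= c,  y >= 0.

So the dual LP is:
  minimize  9y1 + 9y2 + 46y3 + 24y4
  subject to:
    y1 + 3y3 + y4 >= 3
    y2 + 4y3 + 4y4 >= 5
    y1, y2, y3, y4 >= 0

Solving the primal: x* = (9, 3.75).
  primal value c^T x* = 45.75.
Solving the dual: y* = (1.75, 0, 0, 1.25).
  dual value b^T y* = 45.75.
Strong duality: c^T x* = b^T y*. Confirmed.

45.75


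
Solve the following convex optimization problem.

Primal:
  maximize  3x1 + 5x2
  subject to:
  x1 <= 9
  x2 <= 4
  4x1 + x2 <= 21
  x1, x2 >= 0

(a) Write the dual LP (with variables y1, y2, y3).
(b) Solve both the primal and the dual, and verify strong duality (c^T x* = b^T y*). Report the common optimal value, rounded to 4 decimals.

The standard primal-dual pair for 'max c^T x s.t. A x <= b, x >= 0' is:
  Dual:  min b^T y  s.t.  A^T y >= c,  y >= 0.

So the dual LP is:
  minimize  9y1 + 4y2 + 21y3
  subject to:
    y1 + 4y3 >= 3
    y2 + y3 >= 5
    y1, y2, y3 >= 0

Solving the primal: x* = (4.25, 4).
  primal value c^T x* = 32.75.
Solving the dual: y* = (0, 4.25, 0.75).
  dual value b^T y* = 32.75.
Strong duality: c^T x* = b^T y*. Confirmed.

32.75


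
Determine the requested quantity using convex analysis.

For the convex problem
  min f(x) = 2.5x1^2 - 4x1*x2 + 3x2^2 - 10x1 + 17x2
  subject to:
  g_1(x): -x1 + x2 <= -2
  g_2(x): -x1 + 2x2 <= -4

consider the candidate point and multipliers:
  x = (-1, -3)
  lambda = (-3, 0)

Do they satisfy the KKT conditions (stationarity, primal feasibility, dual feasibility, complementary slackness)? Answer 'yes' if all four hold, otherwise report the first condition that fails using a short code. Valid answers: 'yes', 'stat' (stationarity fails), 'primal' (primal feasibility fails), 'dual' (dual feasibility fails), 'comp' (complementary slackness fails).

Gradient of f: grad f(x) = Q x + c = (-3, 3)
Constraint values g_i(x) = a_i^T x - b_i:
  g_1((-1, -3)) = 0
  g_2((-1, -3)) = -1
Stationarity residual: grad f(x) + sum_i lambda_i a_i = (0, 0)
  -> stationarity OK
Primal feasibility (all g_i <= 0): OK
Dual feasibility (all lambda_i >= 0): FAILS
Complementary slackness (lambda_i * g_i(x) = 0 for all i): OK

Verdict: the first failing condition is dual_feasibility -> dual.

dual


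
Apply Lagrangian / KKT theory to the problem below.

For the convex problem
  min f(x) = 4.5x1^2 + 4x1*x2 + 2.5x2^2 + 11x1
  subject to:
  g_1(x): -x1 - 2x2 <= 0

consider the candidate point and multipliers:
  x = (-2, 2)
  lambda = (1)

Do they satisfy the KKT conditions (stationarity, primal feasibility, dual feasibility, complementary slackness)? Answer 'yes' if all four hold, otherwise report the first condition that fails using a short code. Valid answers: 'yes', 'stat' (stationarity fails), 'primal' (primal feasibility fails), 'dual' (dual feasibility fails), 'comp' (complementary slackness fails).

Gradient of f: grad f(x) = Q x + c = (1, 2)
Constraint values g_i(x) = a_i^T x - b_i:
  g_1((-2, 2)) = -2
Stationarity residual: grad f(x) + sum_i lambda_i a_i = (0, 0)
  -> stationarity OK
Primal feasibility (all g_i <= 0): OK
Dual feasibility (all lambda_i >= 0): OK
Complementary slackness (lambda_i * g_i(x) = 0 for all i): FAILS

Verdict: the first failing condition is complementary_slackness -> comp.

comp


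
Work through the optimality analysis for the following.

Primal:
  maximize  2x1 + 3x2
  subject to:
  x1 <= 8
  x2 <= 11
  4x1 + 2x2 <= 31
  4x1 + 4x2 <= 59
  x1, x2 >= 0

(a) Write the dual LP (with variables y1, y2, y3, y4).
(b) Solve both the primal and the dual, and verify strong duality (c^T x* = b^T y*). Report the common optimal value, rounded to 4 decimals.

The standard primal-dual pair for 'max c^T x s.t. A x <= b, x >= 0' is:
  Dual:  min b^T y  s.t.  A^T y >= c,  y >= 0.

So the dual LP is:
  minimize  8y1 + 11y2 + 31y3 + 59y4
  subject to:
    y1 + 4y3 + 4y4 >= 2
    y2 + 2y3 + 4y4 >= 3
    y1, y2, y3, y4 >= 0

Solving the primal: x* = (2.25, 11).
  primal value c^T x* = 37.5.
Solving the dual: y* = (0, 2, 0.5, 0).
  dual value b^T y* = 37.5.
Strong duality: c^T x* = b^T y*. Confirmed.

37.5


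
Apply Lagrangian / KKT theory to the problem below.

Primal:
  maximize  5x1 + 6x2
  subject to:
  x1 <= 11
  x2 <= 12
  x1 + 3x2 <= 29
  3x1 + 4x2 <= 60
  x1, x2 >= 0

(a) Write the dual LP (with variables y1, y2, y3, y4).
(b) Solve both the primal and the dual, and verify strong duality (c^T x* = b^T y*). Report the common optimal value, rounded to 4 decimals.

The standard primal-dual pair for 'max c^T x s.t. A x <= b, x >= 0' is:
  Dual:  min b^T y  s.t.  A^T y >= c,  y >= 0.

So the dual LP is:
  minimize  11y1 + 12y2 + 29y3 + 60y4
  subject to:
    y1 + y3 + 3y4 >= 5
    y2 + 3y3 + 4y4 >= 6
    y1, y2, y3, y4 >= 0

Solving the primal: x* = (11, 6).
  primal value c^T x* = 91.
Solving the dual: y* = (3, 0, 2, 0).
  dual value b^T y* = 91.
Strong duality: c^T x* = b^T y*. Confirmed.

91


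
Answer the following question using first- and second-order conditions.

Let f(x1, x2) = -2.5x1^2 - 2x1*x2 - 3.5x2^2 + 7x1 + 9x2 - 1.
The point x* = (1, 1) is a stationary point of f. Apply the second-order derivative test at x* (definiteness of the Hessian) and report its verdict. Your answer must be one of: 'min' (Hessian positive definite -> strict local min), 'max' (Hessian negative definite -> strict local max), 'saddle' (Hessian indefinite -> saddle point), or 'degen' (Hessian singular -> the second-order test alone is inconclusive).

Compute the Hessian H = grad^2 f:
  H = [[-5, -2], [-2, -7]]
Verify stationarity: grad f(x*) = H x* + g = (0, 0).
Eigenvalues of H: -8.2361, -3.7639.
Both eigenvalues < 0, so H is negative definite -> x* is a strict local max.

max


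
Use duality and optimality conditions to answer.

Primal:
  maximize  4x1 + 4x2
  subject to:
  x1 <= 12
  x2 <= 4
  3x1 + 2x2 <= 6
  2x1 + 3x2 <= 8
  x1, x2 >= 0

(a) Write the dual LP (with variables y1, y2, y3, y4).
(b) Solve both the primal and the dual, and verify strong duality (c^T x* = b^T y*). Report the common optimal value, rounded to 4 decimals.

The standard primal-dual pair for 'max c^T x s.t. A x <= b, x >= 0' is:
  Dual:  min b^T y  s.t.  A^T y >= c,  y >= 0.

So the dual LP is:
  minimize  12y1 + 4y2 + 6y3 + 8y4
  subject to:
    y1 + 3y3 + 2y4 >= 4
    y2 + 2y3 + 3y4 >= 4
    y1, y2, y3, y4 >= 0

Solving the primal: x* = (0.4, 2.4).
  primal value c^T x* = 11.2.
Solving the dual: y* = (0, 0, 0.8, 0.8).
  dual value b^T y* = 11.2.
Strong duality: c^T x* = b^T y*. Confirmed.

11.2


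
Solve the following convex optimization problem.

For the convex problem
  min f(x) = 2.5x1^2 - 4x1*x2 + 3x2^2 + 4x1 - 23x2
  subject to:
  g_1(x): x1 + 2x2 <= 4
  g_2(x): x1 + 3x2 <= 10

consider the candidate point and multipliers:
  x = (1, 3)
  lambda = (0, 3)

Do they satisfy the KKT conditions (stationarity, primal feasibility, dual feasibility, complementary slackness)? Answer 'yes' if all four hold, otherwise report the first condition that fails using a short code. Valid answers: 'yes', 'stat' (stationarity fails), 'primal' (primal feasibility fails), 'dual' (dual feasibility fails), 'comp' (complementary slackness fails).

Gradient of f: grad f(x) = Q x + c = (-3, -9)
Constraint values g_i(x) = a_i^T x - b_i:
  g_1((1, 3)) = 3
  g_2((1, 3)) = 0
Stationarity residual: grad f(x) + sum_i lambda_i a_i = (0, 0)
  -> stationarity OK
Primal feasibility (all g_i <= 0): FAILS
Dual feasibility (all lambda_i >= 0): OK
Complementary slackness (lambda_i * g_i(x) = 0 for all i): OK

Verdict: the first failing condition is primal_feasibility -> primal.

primal


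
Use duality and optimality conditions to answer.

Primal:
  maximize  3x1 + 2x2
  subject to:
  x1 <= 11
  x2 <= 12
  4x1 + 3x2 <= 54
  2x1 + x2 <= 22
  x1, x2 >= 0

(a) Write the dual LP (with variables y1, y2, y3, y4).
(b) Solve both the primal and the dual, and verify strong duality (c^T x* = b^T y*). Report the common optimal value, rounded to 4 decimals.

The standard primal-dual pair for 'max c^T x s.t. A x <= b, x >= 0' is:
  Dual:  min b^T y  s.t.  A^T y >= c,  y >= 0.

So the dual LP is:
  minimize  11y1 + 12y2 + 54y3 + 22y4
  subject to:
    y1 + 4y3 + 2y4 >= 3
    y2 + 3y3 + y4 >= 2
    y1, y2, y3, y4 >= 0

Solving the primal: x* = (6, 10).
  primal value c^T x* = 38.
Solving the dual: y* = (0, 0, 0.5, 0.5).
  dual value b^T y* = 38.
Strong duality: c^T x* = b^T y*. Confirmed.

38


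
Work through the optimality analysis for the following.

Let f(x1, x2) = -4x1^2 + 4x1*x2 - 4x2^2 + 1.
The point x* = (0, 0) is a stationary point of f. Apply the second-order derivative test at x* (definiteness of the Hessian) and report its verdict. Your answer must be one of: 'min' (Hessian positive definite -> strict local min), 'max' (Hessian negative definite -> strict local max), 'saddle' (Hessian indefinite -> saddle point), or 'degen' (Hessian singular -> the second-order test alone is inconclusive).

Compute the Hessian H = grad^2 f:
  H = [[-8, 4], [4, -8]]
Verify stationarity: grad f(x*) = H x* + g = (0, 0).
Eigenvalues of H: -12, -4.
Both eigenvalues < 0, so H is negative definite -> x* is a strict local max.

max


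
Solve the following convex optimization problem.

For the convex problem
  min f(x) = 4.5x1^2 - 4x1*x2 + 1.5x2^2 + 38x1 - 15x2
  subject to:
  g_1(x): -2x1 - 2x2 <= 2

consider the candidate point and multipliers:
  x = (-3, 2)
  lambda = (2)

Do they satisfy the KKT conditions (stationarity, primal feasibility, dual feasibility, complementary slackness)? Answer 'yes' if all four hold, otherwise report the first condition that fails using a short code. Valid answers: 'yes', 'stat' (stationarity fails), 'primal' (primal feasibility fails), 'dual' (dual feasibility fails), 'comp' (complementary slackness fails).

Gradient of f: grad f(x) = Q x + c = (3, 3)
Constraint values g_i(x) = a_i^T x - b_i:
  g_1((-3, 2)) = 0
Stationarity residual: grad f(x) + sum_i lambda_i a_i = (-1, -1)
  -> stationarity FAILS
Primal feasibility (all g_i <= 0): OK
Dual feasibility (all lambda_i >= 0): OK
Complementary slackness (lambda_i * g_i(x) = 0 for all i): OK

Verdict: the first failing condition is stationarity -> stat.

stat


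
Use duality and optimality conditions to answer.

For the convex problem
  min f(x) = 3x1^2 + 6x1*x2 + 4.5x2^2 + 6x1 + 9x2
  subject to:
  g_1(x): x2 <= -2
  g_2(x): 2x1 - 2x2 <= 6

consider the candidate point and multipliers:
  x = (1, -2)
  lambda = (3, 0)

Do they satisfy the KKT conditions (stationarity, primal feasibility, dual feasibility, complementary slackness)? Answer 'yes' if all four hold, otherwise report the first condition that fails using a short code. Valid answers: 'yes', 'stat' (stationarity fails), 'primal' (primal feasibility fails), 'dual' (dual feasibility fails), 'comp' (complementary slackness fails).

Gradient of f: grad f(x) = Q x + c = (0, -3)
Constraint values g_i(x) = a_i^T x - b_i:
  g_1((1, -2)) = 0
  g_2((1, -2)) = 0
Stationarity residual: grad f(x) + sum_i lambda_i a_i = (0, 0)
  -> stationarity OK
Primal feasibility (all g_i <= 0): OK
Dual feasibility (all lambda_i >= 0): OK
Complementary slackness (lambda_i * g_i(x) = 0 for all i): OK

Verdict: yes, KKT holds.

yes


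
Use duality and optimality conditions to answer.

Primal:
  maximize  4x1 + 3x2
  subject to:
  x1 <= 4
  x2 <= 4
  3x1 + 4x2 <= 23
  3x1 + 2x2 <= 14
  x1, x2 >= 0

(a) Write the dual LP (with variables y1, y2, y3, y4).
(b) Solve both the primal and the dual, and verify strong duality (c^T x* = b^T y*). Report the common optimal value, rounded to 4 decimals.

The standard primal-dual pair for 'max c^T x s.t. A x <= b, x >= 0' is:
  Dual:  min b^T y  s.t.  A^T y >= c,  y >= 0.

So the dual LP is:
  minimize  4y1 + 4y2 + 23y3 + 14y4
  subject to:
    y1 + 3y3 + 3y4 >= 4
    y2 + 4y3 + 2y4 >= 3
    y1, y2, y3, y4 >= 0

Solving the primal: x* = (2, 4).
  primal value c^T x* = 20.
Solving the dual: y* = (0, 0.3333, 0, 1.3333).
  dual value b^T y* = 20.
Strong duality: c^T x* = b^T y*. Confirmed.

20


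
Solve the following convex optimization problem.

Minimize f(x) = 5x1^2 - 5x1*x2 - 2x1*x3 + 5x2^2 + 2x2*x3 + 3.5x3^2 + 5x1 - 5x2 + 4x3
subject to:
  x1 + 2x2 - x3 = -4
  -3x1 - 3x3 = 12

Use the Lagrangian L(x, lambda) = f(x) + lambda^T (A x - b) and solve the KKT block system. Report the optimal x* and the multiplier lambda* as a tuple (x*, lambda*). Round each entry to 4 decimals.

Form the Lagrangian:
  L(x, lambda) = (1/2) x^T Q x + c^T x + lambda^T (A x - b)
Stationarity (grad_x L = 0): Q x + c + A^T lambda = 0.
Primal feasibility: A x = b.

This gives the KKT block system:
  [ Q   A^T ] [ x     ]   [-c ]
  [ A    0  ] [ lambda ] = [ b ]

Solving the linear system:
  x*      = (-2.6222, -1.3778, -1.3778)
  lambda* = (4.2111, -2.4556)
  f(x*)   = 17.2889

x* = (-2.6222, -1.3778, -1.3778), lambda* = (4.2111, -2.4556)


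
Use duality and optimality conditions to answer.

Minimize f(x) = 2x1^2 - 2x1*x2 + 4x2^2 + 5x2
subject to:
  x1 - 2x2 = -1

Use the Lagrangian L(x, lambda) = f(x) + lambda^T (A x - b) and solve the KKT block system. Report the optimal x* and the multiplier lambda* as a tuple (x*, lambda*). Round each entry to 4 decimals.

Form the Lagrangian:
  L(x, lambda) = (1/2) x^T Q x + c^T x + lambda^T (A x - b)
Stationarity (grad_x L = 0): Q x + c + A^T lambda = 0.
Primal feasibility: A x = b.

This gives the KKT block system:
  [ Q   A^T ] [ x     ]   [-c ]
  [ A    0  ] [ lambda ] = [ b ]

Solving the linear system:
  x*      = (-0.875, 0.0625)
  lambda* = (3.625)
  f(x*)   = 1.9687

x* = (-0.875, 0.0625), lambda* = (3.625)


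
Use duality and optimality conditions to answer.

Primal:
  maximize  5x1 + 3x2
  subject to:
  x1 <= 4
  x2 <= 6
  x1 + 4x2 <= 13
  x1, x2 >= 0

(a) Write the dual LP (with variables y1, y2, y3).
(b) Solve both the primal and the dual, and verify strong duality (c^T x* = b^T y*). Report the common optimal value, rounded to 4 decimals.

The standard primal-dual pair for 'max c^T x s.t. A x <= b, x >= 0' is:
  Dual:  min b^T y  s.t.  A^T y >= c,  y >= 0.

So the dual LP is:
  minimize  4y1 + 6y2 + 13y3
  subject to:
    y1 + y3 >= 5
    y2 + 4y3 >= 3
    y1, y2, y3 >= 0

Solving the primal: x* = (4, 2.25).
  primal value c^T x* = 26.75.
Solving the dual: y* = (4.25, 0, 0.75).
  dual value b^T y* = 26.75.
Strong duality: c^T x* = b^T y*. Confirmed.

26.75


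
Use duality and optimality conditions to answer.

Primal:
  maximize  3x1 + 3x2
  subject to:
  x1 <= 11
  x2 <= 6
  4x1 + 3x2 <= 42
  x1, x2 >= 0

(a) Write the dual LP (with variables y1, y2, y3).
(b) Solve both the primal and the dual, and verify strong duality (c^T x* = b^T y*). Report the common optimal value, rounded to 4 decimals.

The standard primal-dual pair for 'max c^T x s.t. A x <= b, x >= 0' is:
  Dual:  min b^T y  s.t.  A^T y >= c,  y >= 0.

So the dual LP is:
  minimize  11y1 + 6y2 + 42y3
  subject to:
    y1 + 4y3 >= 3
    y2 + 3y3 >= 3
    y1, y2, y3 >= 0

Solving the primal: x* = (6, 6).
  primal value c^T x* = 36.
Solving the dual: y* = (0, 0.75, 0.75).
  dual value b^T y* = 36.
Strong duality: c^T x* = b^T y*. Confirmed.

36


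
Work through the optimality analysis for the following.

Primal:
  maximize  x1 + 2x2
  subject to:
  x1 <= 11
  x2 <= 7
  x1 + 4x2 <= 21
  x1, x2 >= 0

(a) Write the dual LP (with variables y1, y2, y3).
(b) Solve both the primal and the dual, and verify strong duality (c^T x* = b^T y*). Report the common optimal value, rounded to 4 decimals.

The standard primal-dual pair for 'max c^T x s.t. A x <= b, x >= 0' is:
  Dual:  min b^T y  s.t.  A^T y >= c,  y >= 0.

So the dual LP is:
  minimize  11y1 + 7y2 + 21y3
  subject to:
    y1 + y3 >= 1
    y2 + 4y3 >= 2
    y1, y2, y3 >= 0

Solving the primal: x* = (11, 2.5).
  primal value c^T x* = 16.
Solving the dual: y* = (0.5, 0, 0.5).
  dual value b^T y* = 16.
Strong duality: c^T x* = b^T y*. Confirmed.

16


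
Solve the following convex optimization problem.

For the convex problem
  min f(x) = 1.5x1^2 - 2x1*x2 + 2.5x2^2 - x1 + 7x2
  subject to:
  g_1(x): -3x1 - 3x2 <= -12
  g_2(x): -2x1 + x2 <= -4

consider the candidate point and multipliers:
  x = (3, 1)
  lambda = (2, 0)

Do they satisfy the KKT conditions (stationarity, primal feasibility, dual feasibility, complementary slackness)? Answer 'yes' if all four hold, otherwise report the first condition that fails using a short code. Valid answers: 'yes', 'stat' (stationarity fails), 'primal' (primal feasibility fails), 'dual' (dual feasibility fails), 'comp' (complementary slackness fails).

Gradient of f: grad f(x) = Q x + c = (6, 6)
Constraint values g_i(x) = a_i^T x - b_i:
  g_1((3, 1)) = 0
  g_2((3, 1)) = -1
Stationarity residual: grad f(x) + sum_i lambda_i a_i = (0, 0)
  -> stationarity OK
Primal feasibility (all g_i <= 0): OK
Dual feasibility (all lambda_i >= 0): OK
Complementary slackness (lambda_i * g_i(x) = 0 for all i): OK

Verdict: yes, KKT holds.

yes


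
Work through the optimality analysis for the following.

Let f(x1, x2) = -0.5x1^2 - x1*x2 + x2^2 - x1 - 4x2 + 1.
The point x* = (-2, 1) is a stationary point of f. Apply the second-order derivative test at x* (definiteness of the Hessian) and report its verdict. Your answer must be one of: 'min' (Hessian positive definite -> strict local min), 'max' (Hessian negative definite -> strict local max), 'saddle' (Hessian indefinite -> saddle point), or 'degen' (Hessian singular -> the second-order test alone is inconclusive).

Compute the Hessian H = grad^2 f:
  H = [[-1, -1], [-1, 2]]
Verify stationarity: grad f(x*) = H x* + g = (0, 0).
Eigenvalues of H: -1.3028, 2.3028.
Eigenvalues have mixed signs, so H is indefinite -> x* is a saddle point.

saddle


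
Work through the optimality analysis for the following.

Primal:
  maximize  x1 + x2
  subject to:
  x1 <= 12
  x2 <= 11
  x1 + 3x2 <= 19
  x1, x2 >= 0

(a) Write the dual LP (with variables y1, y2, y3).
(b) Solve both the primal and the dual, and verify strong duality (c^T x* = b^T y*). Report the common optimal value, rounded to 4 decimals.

The standard primal-dual pair for 'max c^T x s.t. A x <= b, x >= 0' is:
  Dual:  min b^T y  s.t.  A^T y >= c,  y >= 0.

So the dual LP is:
  minimize  12y1 + 11y2 + 19y3
  subject to:
    y1 + y3 >= 1
    y2 + 3y3 >= 1
    y1, y2, y3 >= 0

Solving the primal: x* = (12, 2.3333).
  primal value c^T x* = 14.3333.
Solving the dual: y* = (0.6667, 0, 0.3333).
  dual value b^T y* = 14.3333.
Strong duality: c^T x* = b^T y*. Confirmed.

14.3333


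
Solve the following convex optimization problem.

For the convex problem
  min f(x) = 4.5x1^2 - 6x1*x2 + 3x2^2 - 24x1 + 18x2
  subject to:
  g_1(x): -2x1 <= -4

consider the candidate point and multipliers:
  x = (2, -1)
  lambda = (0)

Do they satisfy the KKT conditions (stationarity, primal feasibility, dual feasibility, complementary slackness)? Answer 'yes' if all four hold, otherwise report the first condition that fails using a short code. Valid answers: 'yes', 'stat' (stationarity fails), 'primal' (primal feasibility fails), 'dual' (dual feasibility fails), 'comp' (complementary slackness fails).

Gradient of f: grad f(x) = Q x + c = (0, 0)
Constraint values g_i(x) = a_i^T x - b_i:
  g_1((2, -1)) = 0
Stationarity residual: grad f(x) + sum_i lambda_i a_i = (0, 0)
  -> stationarity OK
Primal feasibility (all g_i <= 0): OK
Dual feasibility (all lambda_i >= 0): OK
Complementary slackness (lambda_i * g_i(x) = 0 for all i): OK

Verdict: yes, KKT holds.

yes
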